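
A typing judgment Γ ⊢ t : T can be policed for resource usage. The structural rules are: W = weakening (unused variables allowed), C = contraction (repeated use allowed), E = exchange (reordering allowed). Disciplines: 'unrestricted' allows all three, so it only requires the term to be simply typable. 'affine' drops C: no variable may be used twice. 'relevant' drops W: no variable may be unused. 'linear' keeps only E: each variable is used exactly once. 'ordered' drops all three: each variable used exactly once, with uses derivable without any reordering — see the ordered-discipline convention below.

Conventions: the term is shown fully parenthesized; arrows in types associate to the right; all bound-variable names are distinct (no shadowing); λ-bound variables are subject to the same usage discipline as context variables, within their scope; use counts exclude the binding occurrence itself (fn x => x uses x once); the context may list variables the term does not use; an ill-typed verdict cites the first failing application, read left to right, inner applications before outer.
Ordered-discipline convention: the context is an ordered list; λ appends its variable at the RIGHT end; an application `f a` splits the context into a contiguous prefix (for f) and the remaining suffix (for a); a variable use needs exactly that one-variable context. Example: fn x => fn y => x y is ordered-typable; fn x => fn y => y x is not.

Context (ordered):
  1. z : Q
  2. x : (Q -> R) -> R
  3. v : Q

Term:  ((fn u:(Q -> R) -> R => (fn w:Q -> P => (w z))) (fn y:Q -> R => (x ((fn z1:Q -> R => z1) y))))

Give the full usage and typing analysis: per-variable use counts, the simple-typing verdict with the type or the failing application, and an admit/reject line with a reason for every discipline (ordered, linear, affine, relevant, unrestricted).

counts: z ×1; x ×1; v ×0; u (bound) ×0; w (bound) ×1; y (bound) ×1; z1 (bound) ×1
use order (left to right): w, z, x, z1, y
typing: well-typed — term : (Q -> P) -> P
ordered: ✗, v, u never used (weakening)
linear: ✗, v, u never used (weakening)
affine: ✓, z, x, v, u, w, y, z1: no repeats, contraction unneeded
relevant: ✗, v, u never used (weakening)
unrestricted: ✓, type-checks ((Q -> P) -> P) and nothing is barred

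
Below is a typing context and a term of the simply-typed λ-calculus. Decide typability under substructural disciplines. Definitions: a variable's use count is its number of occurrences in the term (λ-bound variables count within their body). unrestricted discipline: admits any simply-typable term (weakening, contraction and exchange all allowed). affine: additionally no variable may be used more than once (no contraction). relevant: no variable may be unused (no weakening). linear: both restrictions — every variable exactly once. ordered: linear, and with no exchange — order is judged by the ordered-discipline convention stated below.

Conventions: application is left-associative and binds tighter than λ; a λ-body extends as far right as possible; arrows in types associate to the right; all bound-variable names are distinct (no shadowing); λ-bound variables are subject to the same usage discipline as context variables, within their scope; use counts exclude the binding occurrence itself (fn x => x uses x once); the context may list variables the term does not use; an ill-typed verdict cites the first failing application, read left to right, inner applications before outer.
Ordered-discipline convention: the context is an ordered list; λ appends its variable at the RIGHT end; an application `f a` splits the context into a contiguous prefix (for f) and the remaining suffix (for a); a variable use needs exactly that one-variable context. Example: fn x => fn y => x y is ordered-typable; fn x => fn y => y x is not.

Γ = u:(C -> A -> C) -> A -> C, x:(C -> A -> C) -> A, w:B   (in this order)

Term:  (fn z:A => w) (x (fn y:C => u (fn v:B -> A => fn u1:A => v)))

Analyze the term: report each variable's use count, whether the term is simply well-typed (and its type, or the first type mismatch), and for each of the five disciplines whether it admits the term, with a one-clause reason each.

counts: u: 1×, x: 1×, w: 1×, z [bound]: 0×, y [bound]: 0×, v [bound]: 1×, u1 [bound]: 0×
left-to-right use order: w, x, u, v
typing: ill-typed: argument of type (B -> A) -> A -> B -> A where C -> A -> C is required
ordered: ✗, fails simple typing
linear: ✗, a type mismatch blocks all five
affine: ✗, the type mismatch rejects it
relevant: ✗, not simply typable
unrestricted: ✗, fails simple typing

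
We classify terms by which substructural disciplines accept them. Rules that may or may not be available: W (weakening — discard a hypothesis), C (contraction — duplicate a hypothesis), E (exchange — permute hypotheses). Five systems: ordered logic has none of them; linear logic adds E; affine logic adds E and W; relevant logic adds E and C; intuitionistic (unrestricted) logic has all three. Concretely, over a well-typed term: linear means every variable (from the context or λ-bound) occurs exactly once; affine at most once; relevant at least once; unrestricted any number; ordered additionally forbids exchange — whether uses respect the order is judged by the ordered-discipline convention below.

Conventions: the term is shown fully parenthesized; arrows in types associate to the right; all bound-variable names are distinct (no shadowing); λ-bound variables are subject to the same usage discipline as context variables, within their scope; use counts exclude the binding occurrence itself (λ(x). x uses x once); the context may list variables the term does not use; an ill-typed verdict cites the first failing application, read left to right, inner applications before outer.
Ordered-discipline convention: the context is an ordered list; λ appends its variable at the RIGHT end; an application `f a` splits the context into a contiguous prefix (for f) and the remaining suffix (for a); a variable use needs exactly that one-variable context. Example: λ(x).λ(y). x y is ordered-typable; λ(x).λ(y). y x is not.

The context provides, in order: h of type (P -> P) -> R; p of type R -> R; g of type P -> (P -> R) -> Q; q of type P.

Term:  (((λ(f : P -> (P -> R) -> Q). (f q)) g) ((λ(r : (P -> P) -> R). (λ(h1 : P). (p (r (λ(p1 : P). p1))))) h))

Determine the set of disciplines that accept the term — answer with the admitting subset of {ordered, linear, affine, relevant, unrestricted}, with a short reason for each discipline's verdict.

accepted by: affine, unrestricted
usage: h ×1, p ×1, g ×1, q ×1, f (bound) ×1, r (bound) ×1, h1 (bound) ×0, p1 (bound) ×1
left-to-right use order: f, q, g, p, r, p1, h
typing: well-typed — term : Q
ordered: ✗, h1 left unused
linear: ✗, h1 left unused
affine: ✓, at most one use each (h, p, g, q, f, r, h1, p1)
relevant: ✗, h1 left unused
unrestricted: ✓, typability at Q is all that's needed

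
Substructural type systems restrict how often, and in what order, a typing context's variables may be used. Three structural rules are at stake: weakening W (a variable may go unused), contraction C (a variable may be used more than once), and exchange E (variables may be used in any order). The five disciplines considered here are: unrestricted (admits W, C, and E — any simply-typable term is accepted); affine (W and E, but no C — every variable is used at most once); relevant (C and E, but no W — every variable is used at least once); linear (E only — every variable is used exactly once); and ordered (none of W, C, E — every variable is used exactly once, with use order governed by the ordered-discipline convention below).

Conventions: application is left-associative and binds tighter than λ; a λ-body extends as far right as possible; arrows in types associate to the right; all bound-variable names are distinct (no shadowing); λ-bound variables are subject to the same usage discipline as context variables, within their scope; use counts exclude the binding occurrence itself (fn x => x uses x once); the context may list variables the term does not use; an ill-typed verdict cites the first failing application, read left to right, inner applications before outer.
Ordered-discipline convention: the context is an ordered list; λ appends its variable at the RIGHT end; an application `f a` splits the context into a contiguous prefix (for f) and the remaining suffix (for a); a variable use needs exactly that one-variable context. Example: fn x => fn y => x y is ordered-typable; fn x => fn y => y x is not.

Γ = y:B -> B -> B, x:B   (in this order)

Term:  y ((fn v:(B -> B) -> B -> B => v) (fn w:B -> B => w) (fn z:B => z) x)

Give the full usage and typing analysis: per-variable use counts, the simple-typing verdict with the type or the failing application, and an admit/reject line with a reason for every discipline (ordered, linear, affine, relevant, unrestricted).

variable uses: y=1, x=1, v [bound]=1, w [bound]=1, z [bound]=1
uses in reading order: y, v, w, z, x
typing: well-typed — term : B -> B
ordered: ✓, y, x, v, w, z once each; derivable with no W/C/E
linear: ✓, exactly-once usage across y, x, v, w, z
affine: ✓, y, x, v, w, z: no repeats, contraction unneeded
relevant: ✓, every one of y, x, v, w, z appears
unrestricted: ✓, simply typable at B -> B; W, C, E all held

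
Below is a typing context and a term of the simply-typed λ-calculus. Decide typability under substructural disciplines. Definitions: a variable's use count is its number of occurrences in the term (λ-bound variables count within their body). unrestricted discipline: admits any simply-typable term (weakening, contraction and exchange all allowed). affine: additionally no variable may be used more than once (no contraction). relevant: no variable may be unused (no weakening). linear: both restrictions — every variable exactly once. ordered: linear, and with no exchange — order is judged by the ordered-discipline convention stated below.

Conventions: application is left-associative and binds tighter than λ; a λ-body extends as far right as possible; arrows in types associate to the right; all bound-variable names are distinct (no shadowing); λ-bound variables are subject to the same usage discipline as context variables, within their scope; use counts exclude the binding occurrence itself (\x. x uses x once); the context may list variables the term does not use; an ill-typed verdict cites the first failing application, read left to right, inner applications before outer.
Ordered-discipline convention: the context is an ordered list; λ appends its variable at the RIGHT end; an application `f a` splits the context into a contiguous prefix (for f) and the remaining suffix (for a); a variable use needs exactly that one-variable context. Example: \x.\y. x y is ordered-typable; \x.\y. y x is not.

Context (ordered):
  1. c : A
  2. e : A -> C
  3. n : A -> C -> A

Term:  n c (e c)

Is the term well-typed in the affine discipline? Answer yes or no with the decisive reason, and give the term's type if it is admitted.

no — repeated use of c ×2
counts: c: 2, e: 1, n: 1
left-to-right use order: n, c, e, c
typing: ✓ — A
summary: ordered ✗ · linear ✗ · affine ✗ · relevant ✓ · unrestricted ✓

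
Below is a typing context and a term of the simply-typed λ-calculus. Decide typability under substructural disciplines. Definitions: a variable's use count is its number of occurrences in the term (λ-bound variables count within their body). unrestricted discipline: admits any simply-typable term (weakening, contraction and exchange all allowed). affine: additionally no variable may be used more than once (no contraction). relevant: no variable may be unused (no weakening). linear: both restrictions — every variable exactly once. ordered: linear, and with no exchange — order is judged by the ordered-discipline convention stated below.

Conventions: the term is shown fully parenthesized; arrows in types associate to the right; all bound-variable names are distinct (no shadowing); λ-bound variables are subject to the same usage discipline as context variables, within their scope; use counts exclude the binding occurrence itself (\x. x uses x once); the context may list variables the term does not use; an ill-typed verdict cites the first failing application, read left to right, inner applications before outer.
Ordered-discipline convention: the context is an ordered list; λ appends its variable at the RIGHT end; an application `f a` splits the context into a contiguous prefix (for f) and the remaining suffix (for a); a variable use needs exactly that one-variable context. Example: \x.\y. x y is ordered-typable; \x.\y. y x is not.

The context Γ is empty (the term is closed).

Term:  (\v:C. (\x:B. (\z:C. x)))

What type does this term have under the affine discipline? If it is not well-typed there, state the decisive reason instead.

term : C -> B -> C -> B
variable uses: v (λ-bound): 0×; x (λ-bound): 1×; z (λ-bound): 0×
uses in reading order: x
typing: well-typed — term : C -> B -> C -> B
all disciplines: ordered ✗ · linear ✗ · affine ✓ · relevant ✗ · unrestricted ✓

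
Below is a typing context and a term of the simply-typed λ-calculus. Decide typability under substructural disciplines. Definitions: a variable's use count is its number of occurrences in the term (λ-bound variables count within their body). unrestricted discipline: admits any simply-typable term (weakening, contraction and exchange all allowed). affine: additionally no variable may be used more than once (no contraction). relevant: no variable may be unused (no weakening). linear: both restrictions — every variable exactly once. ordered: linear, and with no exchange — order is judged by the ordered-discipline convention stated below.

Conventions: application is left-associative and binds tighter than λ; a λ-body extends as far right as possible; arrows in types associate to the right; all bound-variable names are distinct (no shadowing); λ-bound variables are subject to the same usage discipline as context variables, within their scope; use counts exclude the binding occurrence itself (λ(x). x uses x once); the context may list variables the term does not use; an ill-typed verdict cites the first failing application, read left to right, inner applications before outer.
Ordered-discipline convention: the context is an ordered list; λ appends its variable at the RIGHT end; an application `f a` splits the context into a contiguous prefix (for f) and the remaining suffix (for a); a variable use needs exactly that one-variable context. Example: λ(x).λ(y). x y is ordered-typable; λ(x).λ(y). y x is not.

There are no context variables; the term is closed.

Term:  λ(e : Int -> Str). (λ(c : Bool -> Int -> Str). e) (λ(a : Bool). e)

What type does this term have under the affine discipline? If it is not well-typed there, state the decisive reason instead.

not well-typed under affine — repeated use of e ×2
counts: e (λ-bound)=2, c (λ-bound)=0, a (λ-bound)=0
order of uses: e, e
typing: well-typed — term : (Int -> Str) -> Int -> Str
summary: ordered ✗; linear ✗; affine ✗; relevant ✗; unrestricted ✓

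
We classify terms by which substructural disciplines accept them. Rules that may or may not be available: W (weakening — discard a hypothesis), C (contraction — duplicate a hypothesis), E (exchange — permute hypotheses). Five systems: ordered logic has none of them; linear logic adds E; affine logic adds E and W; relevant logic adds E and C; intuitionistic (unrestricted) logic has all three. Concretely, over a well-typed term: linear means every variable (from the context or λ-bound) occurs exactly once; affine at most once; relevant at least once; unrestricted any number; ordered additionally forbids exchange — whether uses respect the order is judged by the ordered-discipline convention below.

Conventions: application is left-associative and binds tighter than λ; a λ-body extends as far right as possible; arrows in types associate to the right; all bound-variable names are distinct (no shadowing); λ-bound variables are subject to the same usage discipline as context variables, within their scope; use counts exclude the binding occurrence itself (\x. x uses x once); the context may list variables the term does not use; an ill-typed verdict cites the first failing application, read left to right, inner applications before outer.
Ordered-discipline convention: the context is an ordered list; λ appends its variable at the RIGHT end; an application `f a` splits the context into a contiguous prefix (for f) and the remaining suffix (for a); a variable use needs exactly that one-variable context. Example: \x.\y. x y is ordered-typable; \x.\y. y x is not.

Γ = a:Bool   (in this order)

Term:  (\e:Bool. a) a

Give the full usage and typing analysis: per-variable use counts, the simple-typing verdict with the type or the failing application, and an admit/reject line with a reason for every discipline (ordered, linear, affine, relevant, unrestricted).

use counts: a ×2; e (bound) ×0
left-to-right use order: a, a
typing: well-typed — term : Bool
ordered ✗ (uses contraction: a ×2; needs weakening: e unused)
linear ✗ (uses contraction: a ×2; needs weakening: e unused)
affine ✗ (uses contraction: a ×2)
relevant ✗ (needs weakening: e unused)
unrestricted ✓ (well-typed at Bool; no restrictions here)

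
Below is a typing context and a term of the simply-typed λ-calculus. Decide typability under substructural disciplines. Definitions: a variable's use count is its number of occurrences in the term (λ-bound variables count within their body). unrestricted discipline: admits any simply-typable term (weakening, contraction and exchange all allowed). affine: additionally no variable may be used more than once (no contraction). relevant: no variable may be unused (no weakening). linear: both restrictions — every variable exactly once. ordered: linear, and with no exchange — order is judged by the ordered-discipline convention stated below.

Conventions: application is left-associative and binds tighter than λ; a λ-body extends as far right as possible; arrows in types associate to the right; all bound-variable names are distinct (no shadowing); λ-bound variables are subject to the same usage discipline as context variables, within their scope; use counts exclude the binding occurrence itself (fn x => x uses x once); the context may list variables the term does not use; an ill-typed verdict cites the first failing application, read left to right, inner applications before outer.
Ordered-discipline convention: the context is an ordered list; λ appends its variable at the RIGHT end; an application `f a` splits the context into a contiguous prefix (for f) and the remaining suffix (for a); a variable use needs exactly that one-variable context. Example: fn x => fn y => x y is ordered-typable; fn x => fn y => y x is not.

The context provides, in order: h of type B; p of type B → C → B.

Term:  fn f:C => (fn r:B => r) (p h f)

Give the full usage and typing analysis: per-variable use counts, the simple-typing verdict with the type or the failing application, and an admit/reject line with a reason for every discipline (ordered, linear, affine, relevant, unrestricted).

usage: h: 1×, p: 1×, f [bound]: 1×, r [bound]: 1×
uses in reading order: r, p, h, f
typing: well-typed — term : C → B
ordered ✗ (no ordered split (uses run r, p, h, f))
linear ✓ (each of h, p, f, r used exactly once)
affine ✓ (at most one use each (h, p, f, r))
relevant ✓ (none of h, p, f, r goes unused)
unrestricted ✓ (typability at C → B is all that's needed)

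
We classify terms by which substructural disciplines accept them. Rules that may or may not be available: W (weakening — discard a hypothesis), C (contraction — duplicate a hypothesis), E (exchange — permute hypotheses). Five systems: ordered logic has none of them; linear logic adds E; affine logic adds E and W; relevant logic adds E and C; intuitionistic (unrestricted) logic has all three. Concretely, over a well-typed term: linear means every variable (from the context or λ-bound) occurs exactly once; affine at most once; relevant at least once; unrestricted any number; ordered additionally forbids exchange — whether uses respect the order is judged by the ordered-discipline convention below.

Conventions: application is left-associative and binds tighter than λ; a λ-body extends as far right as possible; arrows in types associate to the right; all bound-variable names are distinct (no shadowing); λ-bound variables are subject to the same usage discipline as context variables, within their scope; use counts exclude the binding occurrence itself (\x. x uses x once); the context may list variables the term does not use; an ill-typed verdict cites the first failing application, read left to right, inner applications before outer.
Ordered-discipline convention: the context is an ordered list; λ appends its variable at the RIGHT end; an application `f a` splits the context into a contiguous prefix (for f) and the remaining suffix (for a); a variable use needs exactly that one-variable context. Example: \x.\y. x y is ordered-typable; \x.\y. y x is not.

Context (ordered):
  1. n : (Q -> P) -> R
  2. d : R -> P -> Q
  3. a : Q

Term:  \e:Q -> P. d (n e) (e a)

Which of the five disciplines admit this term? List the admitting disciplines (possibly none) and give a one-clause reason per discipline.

admitted in: relevant, unrestricted
variable uses: n ×1; d ×1; a ×1; e (bound) ×2
use order (left to right): d, n, e, e, a
typing: ✓ — (Q -> P) -> Q
ordered: ✗, uses contraction: e ×2
linear: ✗, uses contraction: e ×2
affine: ✗, uses contraction: e ×2
relevant: ✓, none of n, d, a, e goes unused
unrestricted: ✓, typability at (Q -> P) -> Q is all that's needed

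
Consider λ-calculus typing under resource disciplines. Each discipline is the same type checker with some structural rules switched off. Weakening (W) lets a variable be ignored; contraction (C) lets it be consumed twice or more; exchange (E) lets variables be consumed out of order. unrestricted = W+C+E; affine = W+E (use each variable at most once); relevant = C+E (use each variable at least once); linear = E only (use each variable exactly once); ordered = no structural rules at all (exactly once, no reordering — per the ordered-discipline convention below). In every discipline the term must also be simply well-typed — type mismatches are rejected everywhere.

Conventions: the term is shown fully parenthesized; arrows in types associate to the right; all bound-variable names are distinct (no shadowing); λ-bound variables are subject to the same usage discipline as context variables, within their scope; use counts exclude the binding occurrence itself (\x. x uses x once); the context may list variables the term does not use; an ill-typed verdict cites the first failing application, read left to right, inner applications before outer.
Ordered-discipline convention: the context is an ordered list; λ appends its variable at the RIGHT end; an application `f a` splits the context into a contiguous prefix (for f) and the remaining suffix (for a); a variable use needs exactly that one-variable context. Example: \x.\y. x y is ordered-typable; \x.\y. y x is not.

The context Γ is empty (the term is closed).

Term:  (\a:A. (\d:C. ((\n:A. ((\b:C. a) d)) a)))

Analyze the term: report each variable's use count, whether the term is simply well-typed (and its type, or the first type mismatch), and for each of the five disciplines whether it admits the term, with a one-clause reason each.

variable uses: a [bound]=2, d [bound]=1, n [bound]=0, b [bound]=0
use order (left to right): a, d, a
typing: well-typed — term : A → C → A
ordered: ✗, needs contraction — a ×2; n, b left unused
linear: ✗, needs contraction — a ×2; n, b left unused
affine: ✗, needs contraction — a ×2
relevant: ✗, n, b left unused
unrestricted: ✓, well-typed at A → C → A; no restrictions here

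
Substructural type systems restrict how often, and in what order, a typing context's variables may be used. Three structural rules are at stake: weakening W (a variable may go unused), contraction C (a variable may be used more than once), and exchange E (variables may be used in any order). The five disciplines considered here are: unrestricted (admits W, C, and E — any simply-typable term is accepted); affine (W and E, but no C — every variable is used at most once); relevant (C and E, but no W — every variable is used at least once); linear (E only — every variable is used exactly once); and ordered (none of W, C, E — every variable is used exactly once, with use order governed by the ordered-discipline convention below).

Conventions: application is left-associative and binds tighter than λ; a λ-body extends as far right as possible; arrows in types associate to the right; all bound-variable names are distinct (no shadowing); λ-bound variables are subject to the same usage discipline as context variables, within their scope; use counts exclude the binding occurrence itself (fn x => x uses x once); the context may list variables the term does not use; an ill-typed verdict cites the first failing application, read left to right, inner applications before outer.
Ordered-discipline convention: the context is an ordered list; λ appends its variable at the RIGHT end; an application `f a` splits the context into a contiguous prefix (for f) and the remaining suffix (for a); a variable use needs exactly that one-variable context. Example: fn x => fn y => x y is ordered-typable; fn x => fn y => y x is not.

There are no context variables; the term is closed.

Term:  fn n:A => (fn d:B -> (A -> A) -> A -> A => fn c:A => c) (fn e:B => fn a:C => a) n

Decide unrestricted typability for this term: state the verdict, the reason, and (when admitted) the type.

no — not simply typable
counts: n (bound): 1×, d (bound): 0×, c (bound): 1×, e (bound): 0×, a (bound): 1×
left-to-right use order: c, a, n
typing: ill-typed: argument of type B -> C -> C where B -> (A -> A) -> A -> A is required
all disciplines: ordered ✗; linear ✗; affine ✗; relevant ✗; unrestricted ✗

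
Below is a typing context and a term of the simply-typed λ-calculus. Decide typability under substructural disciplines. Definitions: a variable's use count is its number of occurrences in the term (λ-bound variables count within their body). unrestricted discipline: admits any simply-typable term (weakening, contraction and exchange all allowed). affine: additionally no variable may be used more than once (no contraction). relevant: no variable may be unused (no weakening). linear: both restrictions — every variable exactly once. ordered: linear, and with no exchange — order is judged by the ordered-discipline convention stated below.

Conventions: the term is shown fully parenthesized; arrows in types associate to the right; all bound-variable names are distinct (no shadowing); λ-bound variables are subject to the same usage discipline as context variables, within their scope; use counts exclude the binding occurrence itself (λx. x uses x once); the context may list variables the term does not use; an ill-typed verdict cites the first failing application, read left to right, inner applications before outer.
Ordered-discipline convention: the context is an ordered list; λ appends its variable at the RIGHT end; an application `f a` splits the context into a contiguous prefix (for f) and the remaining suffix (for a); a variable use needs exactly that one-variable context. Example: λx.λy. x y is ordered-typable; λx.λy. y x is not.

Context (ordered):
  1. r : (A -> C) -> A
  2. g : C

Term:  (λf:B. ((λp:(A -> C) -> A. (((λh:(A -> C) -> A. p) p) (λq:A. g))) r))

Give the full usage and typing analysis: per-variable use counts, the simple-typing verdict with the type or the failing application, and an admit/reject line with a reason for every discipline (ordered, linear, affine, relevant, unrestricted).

usage: r ×1; g ×1; f (bound) ×0; p (bound) ×2; h (bound) ×0; q (bound) ×0
order of uses: p, p, g, r
typing: well-typed — term : B -> A
ordered: ✗, needs contraction — p ×2; unused: f, h, q — weakening required
linear: ✗, needs contraction — p ×2; unused: f, h, q — weakening required
affine: ✗, needs contraction — p ×2
relevant: ✗, unused: f, h, q — weakening required
unrestricted: ✓, type-checks (B -> A) and nothing is barred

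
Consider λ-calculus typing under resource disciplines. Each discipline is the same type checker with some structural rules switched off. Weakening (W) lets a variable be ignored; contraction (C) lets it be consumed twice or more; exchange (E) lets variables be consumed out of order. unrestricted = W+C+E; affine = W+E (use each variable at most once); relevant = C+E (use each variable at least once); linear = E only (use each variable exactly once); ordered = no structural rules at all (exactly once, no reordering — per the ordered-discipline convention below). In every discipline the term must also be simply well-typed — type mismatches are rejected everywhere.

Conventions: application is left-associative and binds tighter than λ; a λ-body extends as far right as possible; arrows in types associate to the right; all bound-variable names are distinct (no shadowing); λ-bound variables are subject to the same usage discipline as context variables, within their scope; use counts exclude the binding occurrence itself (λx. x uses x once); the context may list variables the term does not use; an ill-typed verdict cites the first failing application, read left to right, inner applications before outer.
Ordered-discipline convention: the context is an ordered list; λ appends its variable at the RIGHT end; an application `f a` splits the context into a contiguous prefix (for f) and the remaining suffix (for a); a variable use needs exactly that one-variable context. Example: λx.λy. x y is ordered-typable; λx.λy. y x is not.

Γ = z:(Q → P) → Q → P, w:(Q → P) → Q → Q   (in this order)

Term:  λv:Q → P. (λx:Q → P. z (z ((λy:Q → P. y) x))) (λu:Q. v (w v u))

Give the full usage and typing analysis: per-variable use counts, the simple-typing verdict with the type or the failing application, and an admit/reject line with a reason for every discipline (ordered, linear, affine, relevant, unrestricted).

use counts: z ×2, w ×1, v (λ-bound) ×2, x (λ-bound) ×1, y (λ-bound) ×1, u (λ-bound) ×1
left-to-right use order: z, z, y, x, v, w, v, u
typing: well-typed — term : (Q → P) → Q → P
ordered: ✗, repeated use of z ×2, v ×2
linear: ✗, repeated use of z ×2, v ×2
affine: ✗, repeated use of z ×2, v ×2
relevant: ✓, none of z, w, v, x, y, u goes unused
unrestricted: ✓, well-typed at (Q → P) → Q → P; no restrictions here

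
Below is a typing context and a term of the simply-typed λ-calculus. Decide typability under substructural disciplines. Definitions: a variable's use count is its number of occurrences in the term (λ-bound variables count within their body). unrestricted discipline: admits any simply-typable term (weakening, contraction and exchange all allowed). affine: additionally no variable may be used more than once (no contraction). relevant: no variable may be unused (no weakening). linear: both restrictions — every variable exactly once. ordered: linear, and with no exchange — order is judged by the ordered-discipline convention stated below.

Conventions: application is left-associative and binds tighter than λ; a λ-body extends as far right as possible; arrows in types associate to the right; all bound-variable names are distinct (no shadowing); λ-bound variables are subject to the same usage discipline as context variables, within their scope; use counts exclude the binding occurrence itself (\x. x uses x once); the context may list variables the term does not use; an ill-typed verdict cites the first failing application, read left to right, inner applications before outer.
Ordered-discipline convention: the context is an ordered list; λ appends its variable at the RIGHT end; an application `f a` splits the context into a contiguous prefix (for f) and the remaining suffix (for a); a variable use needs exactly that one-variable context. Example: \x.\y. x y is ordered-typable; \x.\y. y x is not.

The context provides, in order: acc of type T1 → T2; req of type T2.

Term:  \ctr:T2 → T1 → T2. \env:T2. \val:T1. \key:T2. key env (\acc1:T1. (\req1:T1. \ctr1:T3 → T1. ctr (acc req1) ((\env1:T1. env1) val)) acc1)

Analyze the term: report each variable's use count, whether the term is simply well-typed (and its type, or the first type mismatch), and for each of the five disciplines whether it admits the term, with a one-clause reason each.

variable uses: acc: 1×, req: 0×, ctr [bound]: 1×, env [bound]: 1×, val [bound]: 1×, key [bound]: 1×, acc1 [bound]: 1×, req1 [bound]: 1×, ctr1 [bound]: 0×, env1 [bound]: 1×
order of uses: key, env, ctr, acc, req1, env1, val, acc1
typing: ill-typed: non-function type T2 applied to an argument
ordered: ✗, not simply typable
linear: ✗, fails simple typing
affine: ✗, a type mismatch blocks all five
relevant: ✗, the type mismatch rejects it
unrestricted: ✗, not simply typable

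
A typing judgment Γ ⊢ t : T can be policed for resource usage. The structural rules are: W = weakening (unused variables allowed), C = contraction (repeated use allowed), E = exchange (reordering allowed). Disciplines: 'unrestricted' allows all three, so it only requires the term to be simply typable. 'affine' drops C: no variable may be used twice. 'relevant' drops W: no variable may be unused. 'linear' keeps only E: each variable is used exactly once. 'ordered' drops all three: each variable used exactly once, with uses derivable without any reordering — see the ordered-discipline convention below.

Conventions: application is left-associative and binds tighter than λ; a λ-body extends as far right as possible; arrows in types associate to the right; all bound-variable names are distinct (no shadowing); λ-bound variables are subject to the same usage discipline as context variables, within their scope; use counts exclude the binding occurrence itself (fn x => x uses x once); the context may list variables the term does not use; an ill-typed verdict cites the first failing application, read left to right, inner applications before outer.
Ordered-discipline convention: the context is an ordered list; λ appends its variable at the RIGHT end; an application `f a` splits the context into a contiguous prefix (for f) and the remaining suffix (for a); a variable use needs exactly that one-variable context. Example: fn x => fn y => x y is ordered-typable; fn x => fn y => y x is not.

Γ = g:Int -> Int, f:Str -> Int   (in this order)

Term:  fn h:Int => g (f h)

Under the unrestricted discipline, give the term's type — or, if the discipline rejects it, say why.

not well-typed under unrestricted — not simply typable
usage: g: 1; f: 1; h (λ-bound): 1
order of uses: g, f, h
typing: ill-typed: argument of type Int where Str is required
all disciplines: ordered ✗, linear ✗, affine ✗, relevant ✗, unrestricted ✗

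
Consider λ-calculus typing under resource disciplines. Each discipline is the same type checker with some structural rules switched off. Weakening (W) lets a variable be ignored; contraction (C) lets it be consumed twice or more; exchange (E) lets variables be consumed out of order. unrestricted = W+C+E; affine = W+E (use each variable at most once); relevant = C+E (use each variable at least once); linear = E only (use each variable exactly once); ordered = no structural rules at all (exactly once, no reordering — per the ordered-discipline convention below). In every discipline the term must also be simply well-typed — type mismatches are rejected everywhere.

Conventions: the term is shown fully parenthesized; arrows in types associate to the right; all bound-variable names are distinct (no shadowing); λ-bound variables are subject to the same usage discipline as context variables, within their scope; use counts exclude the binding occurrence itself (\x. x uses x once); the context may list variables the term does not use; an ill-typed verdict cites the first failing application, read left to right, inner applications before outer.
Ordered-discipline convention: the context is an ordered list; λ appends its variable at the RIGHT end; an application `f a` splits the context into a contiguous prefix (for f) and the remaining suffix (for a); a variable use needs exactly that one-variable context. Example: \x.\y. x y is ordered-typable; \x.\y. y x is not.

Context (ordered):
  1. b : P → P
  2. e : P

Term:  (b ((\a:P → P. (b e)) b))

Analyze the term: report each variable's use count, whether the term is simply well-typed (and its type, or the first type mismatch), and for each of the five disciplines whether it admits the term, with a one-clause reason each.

usage: b=3, e=1, a (λ-bound)=0
uses in reading order: b, b, e, b
typing: the term checks, with type P
ordered: ✗, uses contraction: b ×3; unused: a — weakening required
linear: ✗, uses contraction: b ×3; unused: a — weakening required
affine: ✗, uses contraction: b ×3
relevant: ✗, unused: a — weakening required
unrestricted: ✓, typability at P is all that's needed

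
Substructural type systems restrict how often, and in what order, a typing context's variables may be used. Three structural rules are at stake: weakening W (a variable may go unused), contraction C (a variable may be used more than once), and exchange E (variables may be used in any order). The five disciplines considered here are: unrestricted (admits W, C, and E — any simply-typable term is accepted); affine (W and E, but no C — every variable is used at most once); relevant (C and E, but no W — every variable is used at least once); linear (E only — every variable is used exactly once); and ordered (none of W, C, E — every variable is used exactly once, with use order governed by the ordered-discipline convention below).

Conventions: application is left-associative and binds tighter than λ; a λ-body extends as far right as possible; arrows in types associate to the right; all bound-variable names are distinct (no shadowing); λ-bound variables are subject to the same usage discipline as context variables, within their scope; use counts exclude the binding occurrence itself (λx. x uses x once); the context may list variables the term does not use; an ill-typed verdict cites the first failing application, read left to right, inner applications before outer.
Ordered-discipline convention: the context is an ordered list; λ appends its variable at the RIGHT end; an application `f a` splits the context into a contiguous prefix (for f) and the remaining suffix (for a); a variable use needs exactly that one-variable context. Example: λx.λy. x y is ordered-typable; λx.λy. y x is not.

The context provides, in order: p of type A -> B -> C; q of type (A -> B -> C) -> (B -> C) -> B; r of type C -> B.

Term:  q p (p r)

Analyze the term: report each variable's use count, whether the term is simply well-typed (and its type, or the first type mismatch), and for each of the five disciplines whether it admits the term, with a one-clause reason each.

usage: p: 2; q: 1; r: 1
order of uses: q, p, p, r
typing: ill-typed: argument of type C -> B where A is required
ordered ✗ (fails simple typing)
linear ✗ (a type mismatch blocks all five)
affine ✗ (the type mismatch rejects it)
relevant ✗ (not simply typable)
unrestricted ✗ (fails simple typing)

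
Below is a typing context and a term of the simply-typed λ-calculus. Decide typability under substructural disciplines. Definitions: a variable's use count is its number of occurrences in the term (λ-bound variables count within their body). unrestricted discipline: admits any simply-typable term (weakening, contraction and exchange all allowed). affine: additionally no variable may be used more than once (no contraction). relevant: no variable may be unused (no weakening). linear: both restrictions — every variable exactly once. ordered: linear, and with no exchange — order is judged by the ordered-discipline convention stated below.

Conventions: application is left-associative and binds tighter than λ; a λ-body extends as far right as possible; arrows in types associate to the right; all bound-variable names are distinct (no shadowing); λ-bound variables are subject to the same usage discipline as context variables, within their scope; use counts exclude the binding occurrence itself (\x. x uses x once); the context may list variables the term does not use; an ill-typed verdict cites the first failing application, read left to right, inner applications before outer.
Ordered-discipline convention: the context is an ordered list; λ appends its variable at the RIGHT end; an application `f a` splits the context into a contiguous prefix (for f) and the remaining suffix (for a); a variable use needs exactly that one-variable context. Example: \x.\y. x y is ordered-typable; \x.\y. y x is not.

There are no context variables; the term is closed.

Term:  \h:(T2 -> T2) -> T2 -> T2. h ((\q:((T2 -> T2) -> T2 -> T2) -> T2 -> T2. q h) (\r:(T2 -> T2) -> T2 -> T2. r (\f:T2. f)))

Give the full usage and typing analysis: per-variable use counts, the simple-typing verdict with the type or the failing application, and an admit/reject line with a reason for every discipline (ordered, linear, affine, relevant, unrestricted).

use counts: h (λ-bound): 2×, q (λ-bound): 1×, r (λ-bound): 1×, f (λ-bound): 1×
order of uses: h, q, h, r, f
typing: well-typed — term : ((T2 -> T2) -> T2 -> T2) -> T2 -> T2
ordered ✗ (repeated use of h ×2)
linear ✗ (repeated use of h ×2)
affine ✗ (repeated use of h ×2)
relevant ✓ (at least one use each (h, q, r, f))
unrestricted ✓ (simply typable at ((T2 -> T2) -> T2 -> T2) -> T2 -> T2; W, C, E all held)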